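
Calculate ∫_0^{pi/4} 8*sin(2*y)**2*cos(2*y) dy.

Let u = sin(2*y), so du = 2*cos(2*y) dy. When y = 0, u = 0; when y = pi/4, u = 1.
The integral becomes 4·∫ u**2 du from 0 to 1, with antiderivative 4*u**3/3.
Back in y: F(y) = 4*sin(2*y)**3/3.
Then F(pi/4) - F(0) = (4/3) - (0) = 4/3.

4/3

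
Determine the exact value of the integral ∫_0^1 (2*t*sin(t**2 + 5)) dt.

-cos(6) + cos(5)

Let u = t**2 + 5, so du = 2*t dt. When t = 0, u = 5; when t = 1, u = 6.
The integral becomes ∫ sin(u) du from 5 to 6, with antiderivative -cos(u).
Back in t: F(t) = -cos(t**2 + 5).
Then F(1) - F(0) = (-cos(6)) - (-cos(5)) = -cos(6) + cos(5).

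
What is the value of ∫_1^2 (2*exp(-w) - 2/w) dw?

-2*log(2) - 2*exp(-2) + 2*exp(-1)

An antiderivative is F(w) = -2*log(w) - 2*exp(-w).
Then F(2) - F(1) = (-2*log(2) - 2*exp(-2)) - (-2*exp(-1)) = -2*log(2) - 2*exp(-2) + 2*exp(-1).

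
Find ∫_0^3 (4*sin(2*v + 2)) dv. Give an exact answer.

2*cos(2) - 2*cos(8)

Let u = 2*v + 2, so du = 2 dv. When v = 0, u = 2; when v = 3, u = 8.
The integral becomes 2·∫ sin(u) du from 2 to 8, with antiderivative -2*cos(u).
Back in v: F(v) = -2*cos(2*v + 2).
Then F(3) - F(0) = (-2*cos(8)) - (-2*cos(2)) = 2*cos(2) - 2*cos(8).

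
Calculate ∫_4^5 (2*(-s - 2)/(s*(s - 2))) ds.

Factor the denominator: s**2 - 2*s = s(s - 2).
Partial fractions: 2*(-s - 2)/(s*(s - 2)) = 2/s - 4/(s - 2).
An antiderivative is F(s) = 2*log(s) - 4*log(s - 2).
Then F(5) - F(4) = (log(25/81)) - (0) = log(25/81).

log(25/81)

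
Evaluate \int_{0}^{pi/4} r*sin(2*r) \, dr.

1/4

Integrate by parts once (u = r, dv = sin(2*r) dr).
An antiderivative is F(r) = -r*cos(2*r)/2 + sin(2*r)/4.
Then F(pi/4) - F(0) = (1/4) - (0) = 1/4.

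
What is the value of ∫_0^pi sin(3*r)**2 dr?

pi/2

Use the identity sin^2(3*r) = (1 - cos(6*r))/2.
An antiderivative is F(r) = r/2 - sin(6*r)/12.
Then F(pi) - F(0) = (pi/2) - (0) = pi/2.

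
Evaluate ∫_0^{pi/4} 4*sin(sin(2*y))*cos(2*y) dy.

Let u = sin(2*y), so du = 2*cos(2*y) dy. When y = 0, u = 0; when y = pi/4, u = 1.
The integral becomes 2·∫ sin(u) du from 0 to 1, with antiderivative -2*cos(u).
Back in y: F(y) = -2*cos(sin(2*y)).
Then F(pi/4) - F(0) = (-2*cos(1)) - (-2) = 2 - 2*cos(1).

2 - 2*cos(1)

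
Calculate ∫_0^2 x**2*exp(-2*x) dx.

(-13 + exp(4))*exp(-4)/4

Integrate by parts twice (u = x^2, dv = exp(-2*x) dx).
An antiderivative is F(x) = (-2*x**2 - 2*x - 1)*exp(-2*x)/4.
Then F(2) - F(0) = (-13*exp(-4)/4) - (-1/4) = (-13 + exp(4))*exp(-4)/4.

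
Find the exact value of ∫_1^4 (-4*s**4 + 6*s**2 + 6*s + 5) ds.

By the power rule, an antiderivative is F(s) = -4*s**5/5 + 2*s**3 + 3*s**2 + 5*s.
Then F(4) - F(1) = (-3116/5) - (46/5) = -3162/5.

-3162/5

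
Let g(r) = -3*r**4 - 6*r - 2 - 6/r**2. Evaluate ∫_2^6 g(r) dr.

-23762/5

By the power rule, an antiderivative is F(r) = -3*r**5/5 - 3*r**2 - 2*r + 6/r.
Then F(6) - F(2) = (-23923/5) - (-161/5) = -23762/5.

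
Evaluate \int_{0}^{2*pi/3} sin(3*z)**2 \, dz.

pi/3

Use the identity sin^2(3*z) = (1 - cos(6*z))/2.
An antiderivative is F(z) = z/2 - sin(6*z)/12.
Then F(2*pi/3) - F(0) = (pi/3) - (0) = pi/3.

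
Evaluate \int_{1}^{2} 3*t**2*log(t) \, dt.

-7/3 + 8*log(2)

Integrate by parts once (u = ln t, dv = 3*t**2 dt).
An antiderivative is F(t) = t**3*(3*log(t) - 1)/3.
Then F(2) - F(1) = (-8/3 + 8*log(2)) - (-1/3) = -7/3 + 8*log(2).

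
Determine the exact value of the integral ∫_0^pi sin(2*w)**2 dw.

pi/2

Use the identity sin^2(2*w) = (1 - cos(4*w))/2.
An antiderivative is F(w) = w/2 - sin(4*w)/8.
Then F(pi) - F(0) = (pi/2) - (0) = pi/2.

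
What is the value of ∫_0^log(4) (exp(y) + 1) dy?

log(4) + 3

An antiderivative is F(y) = y + exp(y).
Then F(log(4)) - F(0) = (log(4) + 4) - (1) = log(4) + 3.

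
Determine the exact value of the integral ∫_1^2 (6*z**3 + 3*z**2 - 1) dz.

By the power rule, an antiderivative is F(z) = 3*z**4/2 + z**3 - z.
Then F(2) - F(1) = (30) - (3/2) = 57/2.

57/2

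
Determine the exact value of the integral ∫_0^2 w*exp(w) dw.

Integrate by parts once (u = w, dv = exp(w) dw).
An antiderivative is F(w) = (w - 1)*exp(w).
Then F(2) - F(0) = (exp(2)) - (-1) = 1 + exp(2).

1 + exp(2)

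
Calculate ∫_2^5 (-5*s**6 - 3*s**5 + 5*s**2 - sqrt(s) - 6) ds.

By the power rule, an antiderivative is F(s) = -5*s**7/7 - s**6/2 - 2*s**(3/2)/3 + 5*s**3/3 - 6*s.
Then F(5) - F(2) = (-2664385/42 - 10*sqrt(5)/3) - (-2564/21 - 4*sqrt(2)/3) = -886419/14 - 10*sqrt(5)/3 + 4*sqrt(2)/3.

-886419/14 - 10*sqrt(5)/3 + 4*sqrt(2)/3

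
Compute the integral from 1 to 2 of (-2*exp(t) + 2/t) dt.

-2*exp(2) + 2*log(2) + 2*exp(1)

An antiderivative is F(t) = -2*exp(t) + 2*log(t).
Then F(2) - F(1) = (-2*exp(2) + 2*log(2)) - (-2*exp(1)) = -2*exp(2) + 2*log(2) + 2*exp(1).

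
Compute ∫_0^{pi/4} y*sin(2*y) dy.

1/4

Integrate by parts once (u = y, dv = sin(2*y) dy).
An antiderivative is F(y) = -y*cos(2*y)/2 + sin(2*y)/4.
Then F(pi/4) - F(0) = (1/4) - (0) = 1/4.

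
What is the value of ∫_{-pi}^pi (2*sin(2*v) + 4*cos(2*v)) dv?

0

An antiderivative is F(v) = 2*sin(2*v) - cos(2*v).
Then F(pi) - F(-pi) = (-1) - (-1) = 0.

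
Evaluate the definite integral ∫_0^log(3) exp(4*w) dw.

Let u = exp(w), so du = exp(w) dw. When w = 0, u = 1; when w = log(3), u = 3.
The integral becomes ∫ u**3 du from 1 to 3, with antiderivative u**4/4.
Back in w: F(w) = exp(4*w)/4.
Then F(log(3)) - F(0) = (81/4) - (1/4) = 20.

20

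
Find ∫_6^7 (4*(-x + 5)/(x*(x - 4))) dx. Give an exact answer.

-5*log(7) + 4*log(2) + 6*log(3)

Factor the denominator: x**2 - 4*x = x(x - 4).
Partial fractions: 4*(-x + 5)/(x*(x - 4)) = -5/x + 1/(x - 4).
An antiderivative is F(x) = -5*log(x) + log(x - 4).
Then F(7) - F(6) = (-5*log(7) + log(3)) - (-5*log(3) - 4*log(2)) = -5*log(7) + 4*log(2) + 6*log(3).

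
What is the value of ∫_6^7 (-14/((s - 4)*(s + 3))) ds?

-6*log(3) + 4*log(2) + 2*log(5)

Factor the denominator: s**2 - s - 12 = (s + 3)(s - 4).
Partial fractions: -14/((s - 4)*(s + 3)) = 2/(s + 3) - 2/(s - 4).
An antiderivative is F(s) = -2*log(s - 4) + 2*log(s + 3).
Then F(7) - F(6) = (log(100/9)) - (log(81/4)) = -6*log(3) + 4*log(2) + 2*log(5).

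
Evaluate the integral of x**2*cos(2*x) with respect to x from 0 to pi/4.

-1/4 + pi**2/32

Integrate by parts twice (u = x^2, dv = cos(2*x) dx).
An antiderivative is F(x) = x**2*sin(2*x)/2 + x*cos(2*x)/2 - sin(2*x)/4.
Then F(pi/4) - F(0) = (-1/4 + pi**2/32) - (0) = -1/4 + pi**2/32.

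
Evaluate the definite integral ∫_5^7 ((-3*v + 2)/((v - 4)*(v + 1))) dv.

-log(12)

Factor the denominator: v**2 - 3*v - 4 = (v + 1)(v - 4).
Partial fractions: (-3*v + 2)/((v - 4)*(v + 1)) = -1/(v + 1) - 2/(v - 4).
An antiderivative is F(v) = -2*log(v - 4) - log(v + 1).
Then F(7) - F(5) = (-log(72)) - (-log(6)) = -log(12).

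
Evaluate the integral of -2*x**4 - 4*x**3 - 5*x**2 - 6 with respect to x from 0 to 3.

-1206/5

By the power rule, an antiderivative is F(x) = -2*x**5/5 - x**4 - 5*x**3/3 - 6*x.
Then F(3) - F(0) = (-1206/5) - (0) = -1206/5.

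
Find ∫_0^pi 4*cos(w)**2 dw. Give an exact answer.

2*pi

Use the identity cos^2(w) = (1 + cos(2*w))/2.
An antiderivative is F(w) = 2*w + sin(2*w).
Then F(pi) - F(0) = (2*pi) - (0) = 2*pi.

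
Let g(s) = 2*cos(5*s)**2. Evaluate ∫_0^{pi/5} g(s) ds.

pi/5

Use the identity cos^2(5*s) = (1 + cos(10*s))/2.
An antiderivative is F(s) = s + sin(10*s)/10.
Then F(pi/5) - F(0) = (pi/5) - (0) = pi/5.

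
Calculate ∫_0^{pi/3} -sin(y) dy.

An antiderivative is F(y) = cos(y).
Then F(pi/3) - F(0) = (1/2) - (1) = -1/2.

-1/2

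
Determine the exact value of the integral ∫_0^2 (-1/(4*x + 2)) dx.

An antiderivative is F(x) = -log(4*x + 2)/4.
Then F(2) - F(0) = (-log(10)/4) - (-log(2)/4) = -log(10)/4 + log(2)/4.

-log(10)/4 + log(2)/4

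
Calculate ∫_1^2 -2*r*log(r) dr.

3/2 - log(16)

Integrate by parts once (u = ln r, dv = -2*r dr).
An antiderivative is F(r) = -r**2*(2*log(r) - 1)/2.
Then F(2) - F(1) = (2 - log(16)) - (1/2) = 3/2 - log(16).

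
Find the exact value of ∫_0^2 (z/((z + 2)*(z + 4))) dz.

log(9/8)

Factor the denominator: z**2 + 6*z + 8 = (z + 4)(z + 2).
Partial fractions: z/((z + 2)*(z + 4)) = 2/(z + 4) - 1/(z + 2).
An antiderivative is F(z) = -log(z + 2) + 2*log(z + 4).
Then F(2) - F(0) = (log(9)) - (log(8)) = log(9/8).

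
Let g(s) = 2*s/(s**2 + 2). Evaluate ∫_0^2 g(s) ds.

Let u = s**2 + 2, so du = 2*s ds. When s = 0, u = 2; when s = 2, u = 6.
The integral becomes ∫ 1/u du from 2 to 6, with antiderivative log(u).
Back in s: F(s) = log(s**2 + 2).
Then F(2) - F(0) = (log(6)) - (log(2)) = log(3).

log(3)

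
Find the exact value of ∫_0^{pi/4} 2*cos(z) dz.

An antiderivative is F(z) = 2*sin(z).
Then F(pi/4) - F(0) = (sqrt(2)) - (0) = sqrt(2).

sqrt(2)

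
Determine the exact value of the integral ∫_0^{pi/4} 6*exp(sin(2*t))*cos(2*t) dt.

Let u = sin(2*t), so du = 2*cos(2*t) dt. When t = 0, u = 0; when t = pi/4, u = 1.
The integral becomes 3·∫ exp(u) du from 0 to 1, with antiderivative 3*exp(u).
Back in t: F(t) = 3*exp(sin(2*t)).
Then F(pi/4) - F(0) = (3*E) - (3) = -3 + 3*E.

-3 + 3*E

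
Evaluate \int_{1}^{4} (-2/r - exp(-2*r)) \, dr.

(-8*exp(8)*log(2) - exp(6) + 1)*exp(-8)/2

An antiderivative is F(r) = -2*log(r) + exp(-2*r)/2.
Then F(4) - F(1) = (-4*log(2) + exp(-8)/2) - (exp(-2)/2) = (-8*exp(8)*log(2) - exp(6) + 1)*exp(-8)/2.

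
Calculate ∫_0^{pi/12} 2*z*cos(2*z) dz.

Integrate by parts once (u = z, dv = 2*cos(2*z) dz).
An antiderivative is F(z) = z*sin(2*z) + cos(2*z)/2.
Then F(pi/12) - F(0) = (pi/24 + sqrt(3)/4) - (1/2) = -1/2 + pi/24 + sqrt(3)/4.

-1/2 + pi/24 + sqrt(3)/4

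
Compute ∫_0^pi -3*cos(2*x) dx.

An antiderivative is F(x) = -3*sin(2*x)/2.
Then F(pi) - F(0) = (0) - (0) = 0.

0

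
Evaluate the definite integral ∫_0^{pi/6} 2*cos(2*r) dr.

An antiderivative is F(r) = sin(2*r).
Then F(pi/6) - F(0) = (sqrt(3)/2) - (0) = sqrt(3)/2.

sqrt(3)/2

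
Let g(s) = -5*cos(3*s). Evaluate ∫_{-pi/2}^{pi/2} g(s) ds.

10/3

An antiderivative is F(s) = -5*sin(3*s)/3.
Then F(pi/2) - F(-pi/2) = (5/3) - (-5/3) = 10/3.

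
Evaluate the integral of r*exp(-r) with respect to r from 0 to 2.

1 - 3*exp(-2)

Integrate by parts once (u = r, dv = exp(-r) dr).
An antiderivative is F(r) = (-r - 1)*exp(-r).
Then F(2) - F(0) = (-3*exp(-2)) - (-1) = 1 - 3*exp(-2).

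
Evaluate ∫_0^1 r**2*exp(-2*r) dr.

Integrate by parts twice (u = r^2, dv = exp(-2*r) dr).
An antiderivative is F(r) = (-2*r**2 - 2*r - 1)*exp(-2*r)/4.
Then F(1) - F(0) = (-5*exp(-2)/4) - (-1/4) = (-5 + exp(2))*exp(-2)/4.

(-5 + exp(2))*exp(-2)/4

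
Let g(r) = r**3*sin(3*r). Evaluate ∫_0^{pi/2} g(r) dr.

2/27 - pi**2/12

Integrate by parts 3 times (u = r^3, dv = sin(3*r) dr).
An antiderivative is F(r) = -r**3*cos(3*r)/3 + r**2*sin(3*r)/3 + 2*r*cos(3*r)/9 - 2*sin(3*r)/27.
Then F(pi/2) - F(0) = (2/27 - pi**2/12) - (0) = 2/27 - pi**2/12.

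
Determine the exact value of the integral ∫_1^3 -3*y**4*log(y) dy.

726/25 - 729*log(3)/5

Integrate by parts once (u = ln y, dv = -3*y**4 dy).
An antiderivative is F(y) = -3*y**5*(5*log(y) - 1)/25.
Then F(3) - F(1) = (729/25 - 729*log(3)/5) - (3/25) = 726/25 - 729*log(3)/5.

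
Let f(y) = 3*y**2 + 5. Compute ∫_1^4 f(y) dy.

78

By the power rule, an antiderivative is F(y) = y**3 + 5*y.
Then F(4) - F(1) = (84) - (6) = 78.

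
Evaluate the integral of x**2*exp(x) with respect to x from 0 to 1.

-2 + E

Integrate by parts twice (u = x^2, dv = exp(x) dx).
An antiderivative is F(x) = (x**2 - 2*x + 2)*exp(x).
Then F(1) - F(0) = (E) - (2) = -2 + E.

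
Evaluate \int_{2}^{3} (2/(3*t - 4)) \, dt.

An antiderivative is F(t) = 2*log(3*t - 4)/3.
Then F(3) - F(2) = (2*log(5)/3) - (2*log(2)/3) = -2*log(2)/3 + 2*log(5)/3.

-2*log(2)/3 + 2*log(5)/3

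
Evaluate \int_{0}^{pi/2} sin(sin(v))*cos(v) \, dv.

1 - cos(1)

Let u = sin(v), so du = cos(v) dv. When v = 0, u = 0; when v = pi/2, u = 1.
The integral becomes ∫ sin(u) du from 0 to 1, with antiderivative -cos(u).
Back in v: F(v) = -cos(sin(v)).
Then F(pi/2) - F(0) = (-cos(1)) - (-1) = 1 - cos(1).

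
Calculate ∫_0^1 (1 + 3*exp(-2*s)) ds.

5/2 - 3*exp(-2)/2

An antiderivative is F(s) = s - 3*exp(-2*s)/2.
Then F(1) - F(0) = (1 - 3*exp(-2)/2) - (-3/2) = 5/2 - 3*exp(-2)/2.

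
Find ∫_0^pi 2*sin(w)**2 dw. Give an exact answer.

pi

Use the identity sin^2(w) = (1 - cos(2*w))/2.
An antiderivative is F(w) = w - sin(2*w)/2.
Then F(pi) - F(0) = (pi) - (0) = pi.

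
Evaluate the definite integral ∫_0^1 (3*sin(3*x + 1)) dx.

cos(1) - cos(4)

Let u = 3*x + 1, so du = 3 dx. When x = 0, u = 1; when x = 1, u = 4.
The integral becomes ∫ sin(u) du from 1 to 4, with antiderivative -cos(u).
Back in x: F(x) = -cos(3*x + 1).
Then F(1) - F(0) = (-cos(4)) - (-cos(1)) = cos(1) - cos(4).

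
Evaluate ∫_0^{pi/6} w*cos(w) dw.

-1 + pi/12 + sqrt(3)/2

Integrate by parts once (u = w, dv = cos(w) dw).
An antiderivative is F(w) = w*sin(w) + cos(w).
Then F(pi/6) - F(0) = (pi/12 + sqrt(3)/2) - (1) = -1 + pi/12 + sqrt(3)/2.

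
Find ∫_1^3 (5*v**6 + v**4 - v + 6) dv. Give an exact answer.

56624/35

By the power rule, an antiderivative is F(v) = 5*v**7/7 + v**5/5 - v**2/2 + 6*v.
Then F(3) - F(1) = (113697/70) - (449/70) = 56624/35.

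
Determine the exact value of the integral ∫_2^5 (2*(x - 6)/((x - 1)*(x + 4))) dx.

-8*log(2) + 4*log(3)

Factor the denominator: x**2 + 3*x - 4 = (x + 4)(x - 1).
Partial fractions: 2*(x - 6)/((x - 1)*(x + 4)) = 4/(x + 4) - 2/(x - 1).
An antiderivative is F(x) = -2*log(x - 1) + 4*log(x + 4).
Then F(5) - F(2) = (-4*log(2) + 8*log(3)) - (4*log(2) + 4*log(3)) = -8*log(2) + 4*log(3).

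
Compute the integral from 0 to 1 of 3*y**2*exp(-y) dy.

6 - 15*exp(-1)

Integrate by parts twice (u = y^2, dv = 3*exp(-y) dy).
An antiderivative is F(y) = (-3*y**2 - 6*y - 6)*exp(-y).
Then F(1) - F(0) = (-15*exp(-1)) - (-6) = 6 - 15*exp(-1).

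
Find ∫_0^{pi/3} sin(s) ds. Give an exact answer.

An antiderivative is F(s) = -cos(s).
Then F(pi/3) - F(0) = (-1/2) - (-1) = 1/2.

1/2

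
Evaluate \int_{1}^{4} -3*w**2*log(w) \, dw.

Integrate by parts once (u = ln w, dv = -3*w**2 dw).
An antiderivative is F(w) = -w**3*(3*log(w) - 1)/3.
Then F(4) - F(1) = (64/3 - 128*log(2)) - (1/3) = 21 - 128*log(2).

21 - 128*log(2)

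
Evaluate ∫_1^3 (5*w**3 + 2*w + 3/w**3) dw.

328/3

By the power rule, an antiderivative is F(w) = 5*w**4/4 + w**2 - 3/(2*w**2).
Then F(3) - F(1) = (1321/12) - (3/4) = 328/3.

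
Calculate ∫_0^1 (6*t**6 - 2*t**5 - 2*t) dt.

By the power rule, an antiderivative is F(t) = 6*t**7/7 - t**6/3 - t**2.
Then F(1) - F(0) = (-10/21) - (0) = -10/21.

-10/21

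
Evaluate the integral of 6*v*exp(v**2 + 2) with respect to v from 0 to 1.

Let u = v**2 + 2, so du = 2*v dv. When v = 0, u = 2; when v = 1, u = 3.
The integral becomes 3·∫ exp(u) du from 2 to 3, with antiderivative 3*exp(u).
Back in v: F(v) = 3*exp(v**2 + 2).
Then F(1) - F(0) = (3*exp(3)) - (3*exp(2)) = -3*(1 - exp(1))*exp(2).

-3*(1 - exp(1))*exp(2)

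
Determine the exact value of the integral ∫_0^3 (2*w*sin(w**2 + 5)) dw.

-cos(14) + cos(5)

Let u = w**2 + 5, so du = 2*w dw. When w = 0, u = 5; when w = 3, u = 14.
The integral becomes ∫ sin(u) du from 5 to 14, with antiderivative -cos(u).
Back in w: F(w) = -cos(w**2 + 5).
Then F(3) - F(0) = (-cos(14)) - (-cos(5)) = -cos(14) + cos(5).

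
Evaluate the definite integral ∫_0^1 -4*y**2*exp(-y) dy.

Integrate by parts twice (u = y^2, dv = -4*exp(-y) dy).
An antiderivative is F(y) = (4*y**2 + 8*y + 8)*exp(-y).
Then F(1) - F(0) = (20*exp(-1)) - (8) = -8 + 20*exp(-1).

-8 + 20*exp(-1)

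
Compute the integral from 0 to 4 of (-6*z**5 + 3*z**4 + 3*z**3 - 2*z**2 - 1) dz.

By the power rule, an antiderivative is F(z) = -z**6 + 3*z**5/5 + 3*z**4/4 - 2*z**3/3 - z.
Then F(4) - F(0) = (-50044/15) - (0) = -50044/15.

-50044/15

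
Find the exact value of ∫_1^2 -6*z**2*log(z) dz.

14/3 - 16*log(2)

Integrate by parts once (u = ln z, dv = -6*z**2 dz).
An antiderivative is F(z) = -2*z**3*(3*log(z) - 1)/3.
Then F(2) - F(1) = (16/3 - 16*log(2)) - (2/3) = 14/3 - 16*log(2).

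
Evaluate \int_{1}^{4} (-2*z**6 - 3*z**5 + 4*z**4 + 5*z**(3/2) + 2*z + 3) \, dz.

By the power rule, an antiderivative is F(z) = -2*z**7/7 - z**6/2 + 2*z**(5/2) + 4*z**5/5 + z**2 + 3*z.
Then F(4) - F(1) = (-203628/35) - (421/70) = -407677/70.

-407677/70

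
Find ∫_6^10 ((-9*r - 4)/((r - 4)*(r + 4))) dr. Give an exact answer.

Factor the denominator: r**2 - 16 = (r + 4)(r - 4).
Partial fractions: (-9*r - 4)/((r - 4)*(r + 4)) = -4/(r + 4) - 5/(r - 4).
An antiderivative is F(r) = -5*log(r - 4) - 4*log(r + 4).
Then F(10) - F(6) = (-4*log(7) - 9*log(2) - 5*log(3)) - (-4*log(5) - 9*log(2)) = -4*log(7) - 5*log(3) + 4*log(5).

-4*log(7) - 5*log(3) + 4*log(5)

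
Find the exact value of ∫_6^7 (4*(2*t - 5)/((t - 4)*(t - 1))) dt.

Factor the denominator: t**2 - 5*t + 4 = (t - 1)(t - 4).
Partial fractions: 4*(2*t - 5)/((t - 4)*(t - 1)) = 4/(t - 1) + 4/(t - 4).
An antiderivative is F(t) = 4*log(t - 4) + 4*log(t - 1).
Then F(7) - F(6) = (4*log(2) + 8*log(3)) - (4*log(2) + 4*log(5)) = -4*log(5) + 8*log(3).

-4*log(5) + 8*log(3)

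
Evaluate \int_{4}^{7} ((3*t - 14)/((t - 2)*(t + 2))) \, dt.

Factor the denominator: t**2 - 4 = (t + 2)(t - 2).
Partial fractions: (3*t - 14)/((t - 2)*(t + 2)) = 5/(t + 2) - 2/(t - 2).
An antiderivative is F(t) = -2*log(t - 2) + 5*log(t + 2).
Then F(7) - F(4) = (-2*log(5) + 10*log(3)) - (3*log(2) + 5*log(3)) = -2*log(5) - 3*log(2) + 5*log(3).

-2*log(5) - 3*log(2) + 5*log(3)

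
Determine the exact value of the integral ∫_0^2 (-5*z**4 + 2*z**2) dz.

By the power rule, an antiderivative is F(z) = -z**5 + 2*z**3/3.
Then F(2) - F(0) = (-80/3) - (0) = -80/3.

-80/3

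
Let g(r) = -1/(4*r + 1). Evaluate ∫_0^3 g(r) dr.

-log(13)/4

An antiderivative is F(r) = -log(4*r + 1)/4.
Then F(3) - F(0) = (-log(13)/4) - (0) = -log(13)/4.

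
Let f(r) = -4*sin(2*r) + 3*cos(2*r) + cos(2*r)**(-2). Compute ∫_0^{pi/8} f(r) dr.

An antiderivative is F(r) = 3*sin(2*r)/2 + 2*cos(2*r) + tan(2*r)/2.
Then F(pi/8) - F(0) = (1/2 + 7*sqrt(2)/4) - (2) = -3/2 + 7*sqrt(2)/4.

-3/2 + 7*sqrt(2)/4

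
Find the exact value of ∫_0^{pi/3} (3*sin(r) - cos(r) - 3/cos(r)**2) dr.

3/2 - 7*sqrt(3)/2

An antiderivative is F(r) = -sin(r) - 3*cos(r) - 3*tan(r).
Then F(pi/3) - F(0) = (-7*sqrt(3)/2 - 3/2) - (-3) = 3/2 - 7*sqrt(3)/2.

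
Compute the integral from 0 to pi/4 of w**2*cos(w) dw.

sqrt(2)*(-32 + pi**2 + 8*pi)/32

Integrate by parts twice (u = w^2, dv = cos(w) dw).
An antiderivative is F(w) = w**2*sin(w) + 2*w*cos(w) - 2*sin(w).
Then F(pi/4) - F(0) = (sqrt(2)*(-32 + pi**2 + 8*pi)/32) - (0) = sqrt(2)*(-32 + pi**2 + 8*pi)/32.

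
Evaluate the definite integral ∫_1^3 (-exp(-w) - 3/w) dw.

An antiderivative is F(w) = -3*log(w) + exp(-w).
Then F(3) - F(1) = (-3*log(3) + exp(-3)) - (exp(-1)) = -3*log(3) - exp(-1) + exp(-3).

-3*log(3) - exp(-1) + exp(-3)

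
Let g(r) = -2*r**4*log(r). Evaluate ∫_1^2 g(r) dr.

62/25 - 64*log(2)/5

Integrate by parts once (u = ln r, dv = -2*r**4 dr).
An antiderivative is F(r) = -2*r**5*(5*log(r) - 1)/25.
Then F(2) - F(1) = (64/25 - 64*log(2)/5) - (2/25) = 62/25 - 64*log(2)/5.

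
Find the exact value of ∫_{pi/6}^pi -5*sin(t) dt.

-5 - 5*sqrt(3)/2

An antiderivative is F(t) = 5*cos(t).
Then F(pi) - F(pi/6) = (-5) - (5*sqrt(3)/2) = -5 - 5*sqrt(3)/2.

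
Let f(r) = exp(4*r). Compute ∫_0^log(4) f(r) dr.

255/4

Let u = exp(r), so du = exp(r) dr. When r = 0, u = 1; when r = log(4), u = 4.
The integral becomes ∫ u**3 du from 1 to 4, with antiderivative u**4/4.
Back in r: F(r) = exp(4*r)/4.
Then F(log(4)) - F(0) = (64) - (1/4) = 255/4.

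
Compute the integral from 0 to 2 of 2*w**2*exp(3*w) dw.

-4/27 + 52*exp(6)/27

Integrate by parts twice (u = w^2, dv = 2*exp(3*w) dw).
An antiderivative is F(w) = (18*w**2 - 12*w + 4)*exp(3*w)/27.
Then F(2) - F(0) = (52*exp(6)/27) - (4/27) = -4/27 + 52*exp(6)/27.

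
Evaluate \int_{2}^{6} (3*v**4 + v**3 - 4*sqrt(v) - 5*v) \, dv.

-16*sqrt(6) + 16*sqrt(2)/3 + 24432/5

By the power rule, an antiderivative is F(v) = 3*v**5/5 + v**4/4 - 8*v**(3/2)/3 - 5*v**2/2.
Then F(6) - F(2) = (24498/5 - 16*sqrt(6)) - (66/5 - 16*sqrt(2)/3) = -16*sqrt(6) + 16*sqrt(2)/3 + 24432/5.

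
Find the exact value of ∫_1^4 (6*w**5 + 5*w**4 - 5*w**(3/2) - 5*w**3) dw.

18949/4

By the power rule, an antiderivative is F(w) = w**6 - 2*w**(5/2) + w**5 - 5*w**4/4.
Then F(4) - F(1) = (4736) - (-5/4) = 18949/4.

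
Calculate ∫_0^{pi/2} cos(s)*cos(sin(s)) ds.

sin(1)

Let u = sin(s), so du = cos(s) ds. When s = 0, u = 0; when s = pi/2, u = 1.
The integral becomes ∫ cos(u) du from 0 to 1, with antiderivative sin(u).
Back in s: F(s) = sin(sin(s)).
Then F(pi/2) - F(0) = (sin(1)) - (0) = sin(1).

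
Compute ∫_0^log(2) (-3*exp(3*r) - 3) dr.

-7 - log(8)

An antiderivative is F(r) = -exp(3*r) - 3*r.
Then F(log(2)) - F(0) = (-8 - log(8)) - (-1) = -7 - log(8).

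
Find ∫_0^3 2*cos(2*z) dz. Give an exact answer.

Let u = 2*z, so du = 2 dz. When z = 0, u = 0; when z = 3, u = 6.
The integral becomes ∫ cos(u) du from 0 to 6, with antiderivative sin(u).
Back in z: F(z) = sin(2*z).
Then F(3) - F(0) = (sin(6)) - (0) = sin(6).

sin(6)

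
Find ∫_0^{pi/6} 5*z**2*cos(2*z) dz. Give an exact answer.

Integrate by parts twice (u = z^2, dv = 5*cos(2*z) dz).
An antiderivative is F(z) = 5*z**2*sin(2*z)/2 + 5*z*cos(2*z)/2 - 5*sin(2*z)/4.
Then F(pi/6) - F(0) = (-5*sqrt(3)/8 + 5*sqrt(3)*pi**2/144 + 5*pi/24) - (0) = -5*sqrt(3)/8 + 5*sqrt(3)*pi**2/144 + 5*pi/24.

-5*sqrt(3)/8 + 5*sqrt(3)*pi**2/144 + 5*pi/24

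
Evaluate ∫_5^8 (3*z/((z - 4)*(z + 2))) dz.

Factor the denominator: z**2 - 2*z - 8 = (z + 2)(z - 4).
Partial fractions: 3*z/((z - 4)*(z + 2)) = 1/(z + 2) + 2/(z - 4).
An antiderivative is F(z) = 2*log(z - 4) + log(z + 2).
Then F(8) - F(5) = (log(5) + 5*log(2)) - (log(7)) = -log(7) + log(5) + 5*log(2).

-log(7) + log(5) + 5*log(2)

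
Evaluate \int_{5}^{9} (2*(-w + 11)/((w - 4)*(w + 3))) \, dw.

-4*log(3) + 4*log(2) + 2*log(5)

Factor the denominator: w**2 - w - 12 = (w + 3)(w - 4).
Partial fractions: 2*(-w + 11)/((w - 4)*(w + 3)) = -4/(w + 3) + 2/(w - 4).
An antiderivative is F(w) = 2*log(w - 4) - 4*log(w + 3).
Then F(9) - F(5) = (-8*log(2) - 4*log(3) + 2*log(5)) - (-12*log(2)) = -4*log(3) + 4*log(2) + 2*log(5).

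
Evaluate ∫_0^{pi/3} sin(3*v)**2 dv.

pi/6

Use the identity sin^2(3*v) = (1 - cos(6*v))/2.
An antiderivative is F(v) = v/2 - sin(6*v)/12.
Then F(pi/3) - F(0) = (pi/6) - (0) = pi/6.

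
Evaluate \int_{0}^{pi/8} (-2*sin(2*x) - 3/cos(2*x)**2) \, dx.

-5/2 + sqrt(2)/2

An antiderivative is F(x) = cos(2*x) - 3*tan(2*x)/2.
Then F(pi/8) - F(0) = (-3/2 + sqrt(2)/2) - (1) = -5/2 + sqrt(2)/2.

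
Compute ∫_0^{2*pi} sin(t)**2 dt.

Use the identity sin^2(t) = (1 - cos(2*t))/2.
An antiderivative is F(t) = t/2 - sin(2*t)/4.
Then F(2*pi) - F(0) = (pi) - (0) = pi.

pi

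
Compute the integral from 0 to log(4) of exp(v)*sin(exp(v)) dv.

cos(1) - cos(4)

Let u = exp(v), so du = exp(v) dv. When v = 0, u = 1; when v = log(4), u = 4.
The integral becomes ∫ sin(u) du from 1 to 4, with antiderivative -cos(u).
Back in v: F(v) = -cos(exp(v)).
Then F(log(4)) - F(0) = (-cos(4)) - (-cos(1)) = cos(1) - cos(4).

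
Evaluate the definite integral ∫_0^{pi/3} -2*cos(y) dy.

An antiderivative is F(y) = -2*sin(y).
Then F(pi/3) - F(0) = (-sqrt(3)) - (0) = -sqrt(3).

-sqrt(3)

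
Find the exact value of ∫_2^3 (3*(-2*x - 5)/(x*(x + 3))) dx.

Factor the denominator: x**2 + 3*x = (x + 3)x.
Partial fractions: 3*(-2*x - 5)/(x*(x + 3)) = -1/(x + 3) - 5/x.
An antiderivative is F(x) = -5*log(x) - log(x + 3).
Then F(3) - F(2) = (-6*log(3) - log(2)) - (-5*log(2) - log(5)) = -6*log(3) + log(5) + 4*log(2).

-6*log(3) + log(5) + 4*log(2)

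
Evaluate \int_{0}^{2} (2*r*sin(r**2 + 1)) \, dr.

-cos(5) + cos(1)

Let u = r**2 + 1, so du = 2*r dr. When r = 0, u = 1; when r = 2, u = 5.
The integral becomes ∫ sin(u) du from 1 to 5, with antiderivative -cos(u).
Back in r: F(r) = -cos(r**2 + 1).
Then F(2) - F(0) = (-cos(5)) - (-cos(1)) = -cos(5) + cos(1).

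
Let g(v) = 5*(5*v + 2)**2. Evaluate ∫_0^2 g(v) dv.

Let u = 5*v + 2, so du = 5 dv. When v = 0, u = 2; when v = 2, u = 12.
The integral becomes ∫ u**2 du from 2 to 12, with antiderivative u**3/3.
Back in v: F(v) = (5*v + 2)**3/3.
Then F(2) - F(0) = (576) - (8/3) = 1720/3.

1720/3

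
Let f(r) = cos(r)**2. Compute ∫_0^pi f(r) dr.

Use the identity cos^2(r) = (1 + cos(2*r))/2.
An antiderivative is F(r) = r/2 + sin(2*r)/4.
Then F(pi) - F(0) = (pi/2) - (0) = pi/2.

pi/2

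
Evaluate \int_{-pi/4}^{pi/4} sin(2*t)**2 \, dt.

Use the identity sin^2(2*t) = (1 - cos(4*t))/2.
An antiderivative is F(t) = t/2 - sin(4*t)/8.
Then F(pi/4) - F(-pi/4) = (pi/8) - (-pi/8) = pi/4.

pi/4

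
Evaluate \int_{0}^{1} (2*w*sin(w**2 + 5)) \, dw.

-cos(6) + cos(5)

Let u = w**2 + 5, so du = 2*w dw. When w = 0, u = 5; when w = 1, u = 6.
The integral becomes ∫ sin(u) du from 5 to 6, with antiderivative -cos(u).
Back in w: F(w) = -cos(w**2 + 5).
Then F(1) - F(0) = (-cos(6)) - (-cos(5)) = -cos(6) + cos(5).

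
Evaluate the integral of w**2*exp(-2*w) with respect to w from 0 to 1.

Integrate by parts twice (u = w^2, dv = exp(-2*w) dw).
An antiderivative is F(w) = (-2*w**2 - 2*w - 1)*exp(-2*w)/4.
Then F(1) - F(0) = (-5*exp(-2)/4) - (-1/4) = (-5 + exp(2))*exp(-2)/4.

(-5 + exp(2))*exp(-2)/4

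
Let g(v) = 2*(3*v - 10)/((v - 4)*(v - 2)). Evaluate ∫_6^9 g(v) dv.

-10*log(2) + 2*log(5) + 4*log(7)

Factor the denominator: v**2 - 6*v + 8 = (v - 2)(v - 4).
Partial fractions: 2*(3*v - 10)/((v - 4)*(v - 2)) = 4/(v - 2) + 2/(v - 4).
An antiderivative is F(v) = 2*log(v - 4) + 4*log(v - 2).
Then F(9) - F(6) = (2*log(5) + 4*log(7)) - (10*log(2)) = -10*log(2) + 2*log(5) + 4*log(7).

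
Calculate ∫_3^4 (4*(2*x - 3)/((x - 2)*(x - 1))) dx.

log(81)

Factor the denominator: x**2 - 3*x + 2 = (x - 1)(x - 2).
Partial fractions: 4*(2*x - 3)/((x - 2)*(x - 1)) = 4/(x - 1) + 4/(x - 2).
An antiderivative is F(x) = 4*log(x - 2) + 4*log(x - 1).
Then F(4) - F(3) = (4*log(2) + 4*log(3)) - (log(16)) = log(81).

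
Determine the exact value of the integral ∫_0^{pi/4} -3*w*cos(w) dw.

-3*sqrt(2)/2 - 3*sqrt(2)*pi/8 + 3

Integrate by parts once (u = w, dv = -3*cos(w) dw).
An antiderivative is F(w) = -3*w*sin(w) - 3*cos(w).
Then F(pi/4) - F(0) = (3*sqrt(2)*(-4 - pi)/8) - (-3) = -3*sqrt(2)/2 - 3*sqrt(2)*pi/8 + 3.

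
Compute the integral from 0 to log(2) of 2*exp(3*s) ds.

14/3

Let u = exp(s), so du = exp(s) ds. When s = 0, u = 1; when s = log(2), u = 2.
The integral becomes 2·∫ u**2 du from 1 to 2, with antiderivative 2*u**3/3.
Back in s: F(s) = 2*exp(3*s)/3.
Then F(log(2)) - F(0) = (16/3) - (2/3) = 14/3.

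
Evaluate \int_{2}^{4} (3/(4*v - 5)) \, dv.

An antiderivative is F(v) = 3*log(4*v - 5)/4.
Then F(4) - F(2) = (3*log(11)/4) - (3*log(3)/4) = -3*log(3)/4 + 3*log(11)/4.

-3*log(3)/4 + 3*log(11)/4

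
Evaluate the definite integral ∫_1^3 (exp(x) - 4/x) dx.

An antiderivative is F(x) = exp(x) - 4*log(x).
Then F(3) - F(1) = (-log(81) + exp(3)) - (exp(1)) = -log(81) - exp(1) + exp(3).

-log(81) - exp(1) + exp(3)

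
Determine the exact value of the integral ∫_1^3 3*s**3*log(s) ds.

Integrate by parts once (u = ln s, dv = 3*s**3 ds).
An antiderivative is F(s) = 3*s**4*(4*log(s) - 1)/16.
Then F(3) - F(1) = (-243/16 + 243*log(3)/4) - (-3/16) = -15 + 243*log(3)/4.

-15 + 243*log(3)/4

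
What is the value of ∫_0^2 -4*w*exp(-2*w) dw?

-1 + 5*exp(-4)

Integrate by parts once (u = w, dv = -4*exp(-2*w) dw).
An antiderivative is F(w) = (2*w + 1)*exp(-2*w).
Then F(2) - F(0) = (5*exp(-4)) - (1) = -1 + 5*exp(-4).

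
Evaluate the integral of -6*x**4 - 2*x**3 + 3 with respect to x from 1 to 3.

-1622/5

By the power rule, an antiderivative is F(x) = -6*x**5/5 - x**4/2 + 3*x.
Then F(3) - F(1) = (-3231/10) - (13/10) = -1622/5.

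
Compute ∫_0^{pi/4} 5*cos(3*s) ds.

An antiderivative is F(s) = 5*sin(3*s)/3.
Then F(pi/4) - F(0) = (5*sqrt(2)/6) - (0) = 5*sqrt(2)/6.

5*sqrt(2)/6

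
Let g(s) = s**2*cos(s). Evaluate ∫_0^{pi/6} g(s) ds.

Integrate by parts twice (u = s^2, dv = cos(s) ds).
An antiderivative is F(s) = s**2*sin(s) + 2*s*cos(s) - 2*sin(s).
Then F(pi/6) - F(0) = (-1 + pi**2/72 + sqrt(3)*pi/6) - (0) = -1 + pi**2/72 + sqrt(3)*pi/6.

-1 + pi**2/72 + sqrt(3)*pi/6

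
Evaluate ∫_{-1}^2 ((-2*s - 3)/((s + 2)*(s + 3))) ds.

-3*log(5) + 5*log(2)

Factor the denominator: s**2 + 5*s + 6 = (s + 3)(s + 2).
Partial fractions: (-2*s - 3)/((s + 2)*(s + 3)) = -3/(s + 3) + 1/(s + 2).
An antiderivative is F(s) = log(s + 2) - 3*log(s + 3).
Then F(2) - F(-1) = (-3*log(5) + 2*log(2)) - (-log(8)) = -3*log(5) + 5*log(2).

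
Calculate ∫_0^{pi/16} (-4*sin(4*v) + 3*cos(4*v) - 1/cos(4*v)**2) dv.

An antiderivative is F(v) = 3*sin(4*v)/4 + cos(4*v) - tan(4*v)/4.
Then F(pi/16) - F(0) = (-1/4 + 7*sqrt(2)/8) - (1) = -5/4 + 7*sqrt(2)/8.

-5/4 + 7*sqrt(2)/8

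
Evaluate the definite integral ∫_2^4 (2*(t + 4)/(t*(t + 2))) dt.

log(64/9)

Factor the denominator: t**2 + 2*t = (t + 2)t.
Partial fractions: 2*(t + 4)/(t*(t + 2)) = -2/(t + 2) + 4/t.
An antiderivative is F(t) = 4*log(t) - 2*log(t + 2).
Then F(4) - F(2) = (log(64/9)) - (0) = log(64/9).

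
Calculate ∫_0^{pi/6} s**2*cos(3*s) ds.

-2/27 + pi**2/108

Integrate by parts twice (u = s^2, dv = cos(3*s) ds).
An antiderivative is F(s) = s**2*sin(3*s)/3 + 2*s*cos(3*s)/9 - 2*sin(3*s)/27.
Then F(pi/6) - F(0) = (-2/27 + pi**2/108) - (0) = -2/27 + pi**2/108.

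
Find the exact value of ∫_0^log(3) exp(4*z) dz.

20

Let u = exp(z), so du = exp(z) dz. When z = 0, u = 1; when z = log(3), u = 3.
The integral becomes ∫ u**3 du from 1 to 3, with antiderivative u**4/4.
Back in z: F(z) = exp(4*z)/4.
Then F(log(3)) - F(0) = (81/4) - (1/4) = 20.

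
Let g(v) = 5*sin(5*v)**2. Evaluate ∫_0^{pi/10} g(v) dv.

Use the identity sin^2(5*v) = (1 - cos(10*v))/2.
An antiderivative is F(v) = 5*v/2 - sin(10*v)/4.
Then F(pi/10) - F(0) = (pi/4) - (0) = pi/4.

pi/4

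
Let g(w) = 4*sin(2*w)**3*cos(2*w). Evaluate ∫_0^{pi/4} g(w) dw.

1/2

Let u = sin(2*w), so du = 2*cos(2*w) dw. When w = 0, u = 0; when w = pi/4, u = 1.
The integral becomes 2·∫ u**3 du from 0 to 1, with antiderivative u**4/2.
Back in w: F(w) = sin(2*w)**4/2.
Then F(pi/4) - F(0) = (1/2) - (0) = 1/2.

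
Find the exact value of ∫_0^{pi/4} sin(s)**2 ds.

-1/4 + pi/8

Use the identity sin^2(s) = (1 - cos(2*s))/2.
An antiderivative is F(s) = s/2 - sin(2*s)/4.
Then F(pi/4) - F(0) = (-1/4 + pi/8) - (0) = -1/4 + pi/8.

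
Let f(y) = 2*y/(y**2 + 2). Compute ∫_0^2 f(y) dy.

log(3)

Let u = y**2 + 2, so du = 2*y dy. When y = 0, u = 2; when y = 2, u = 6.
The integral becomes ∫ 1/u du from 2 to 6, with antiderivative log(u).
Back in y: F(y) = log(y**2 + 2).
Then F(2) - F(0) = (log(6)) - (log(2)) = log(3).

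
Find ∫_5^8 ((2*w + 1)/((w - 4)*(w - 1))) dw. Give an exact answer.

-log(7) + 8*log(2)

Factor the denominator: w**2 - 5*w + 4 = (w - 1)(w - 4).
Partial fractions: (2*w + 1)/((w - 4)*(w - 1)) = -1/(w - 1) + 3/(w - 4).
An antiderivative is F(w) = 3*log(w - 4) - log(w - 1).
Then F(8) - F(5) = (log(64/7)) - (-log(4)) = -log(7) + 8*log(2).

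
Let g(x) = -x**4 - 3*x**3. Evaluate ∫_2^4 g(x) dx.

-1892/5

By the power rule, an antiderivative is F(x) = -x**5/5 - 3*x**4/4.
Then F(4) - F(2) = (-1984/5) - (-92/5) = -1892/5.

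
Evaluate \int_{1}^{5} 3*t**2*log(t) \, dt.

-124/3 + 125*log(5)

Integrate by parts once (u = ln t, dv = 3*t**2 dt).
An antiderivative is F(t) = t**3*(3*log(t) - 1)/3.
Then F(5) - F(1) = (-125/3 + 125*log(5)) - (-1/3) = -124/3 + 125*log(5).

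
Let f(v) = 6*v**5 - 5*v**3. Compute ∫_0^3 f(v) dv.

2511/4

By the power rule, an antiderivative is F(v) = v**6 - 5*v**4/4.
Then F(3) - F(0) = (2511/4) - (0) = 2511/4.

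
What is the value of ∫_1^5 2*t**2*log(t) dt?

Integrate by parts once (u = ln t, dv = 2*t**2 dt).
An antiderivative is F(t) = 2*t**3*(3*log(t) - 1)/9.
Then F(5) - F(1) = (-250/9 + 250*log(5)/3) - (-2/9) = -248/9 + 250*log(5)/3.

-248/9 + 250*log(5)/3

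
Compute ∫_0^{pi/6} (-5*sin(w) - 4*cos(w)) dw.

An antiderivative is F(w) = -4*sin(w) + 5*cos(w).
Then F(pi/6) - F(0) = (-2 + 5*sqrt(3)/2) - (5) = -7 + 5*sqrt(3)/2.

-7 + 5*sqrt(3)/2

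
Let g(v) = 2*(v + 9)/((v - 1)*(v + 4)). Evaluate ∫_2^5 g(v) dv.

Factor the denominator: v**2 + 3*v - 4 = (v + 4)(v - 1).
Partial fractions: 2*(v + 9)/((v - 1)*(v + 4)) = -2/(v + 4) + 4/(v - 1).
An antiderivative is F(v) = 4*log(v - 1) - 2*log(v + 4).
Then F(5) - F(2) = (-4*log(3) + 8*log(2)) - (-log(36)) = -2*log(3) + 10*log(2).

-2*log(3) + 10*log(2)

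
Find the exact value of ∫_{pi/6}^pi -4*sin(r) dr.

An antiderivative is F(r) = 4*cos(r).
Then F(pi) - F(pi/6) = (-4) - (2*sqrt(3)) = -4 - 2*sqrt(3).

-4 - 2*sqrt(3)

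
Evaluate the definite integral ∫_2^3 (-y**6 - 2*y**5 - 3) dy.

By the power rule, an antiderivative is F(y) = -y**7/7 - y**6/3 - 3*y.
Then F(3) - F(2) = (-3951/7) - (-958/21) = -10895/21.

-10895/21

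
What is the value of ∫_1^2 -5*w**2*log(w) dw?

Integrate by parts once (u = ln w, dv = -5*w**2 dw).
An antiderivative is F(w) = -5*w**3*(3*log(w) - 1)/9.
Then F(2) - F(1) = (40/9 - 40*log(2)/3) - (5/9) = 35/9 - 40*log(2)/3.

35/9 - 40*log(2)/3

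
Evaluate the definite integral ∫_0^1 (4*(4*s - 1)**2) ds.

Let u = 4*s - 1, so du = 4 ds. When s = 0, u = -1; when s = 1, u = 3.
The integral becomes ∫ u**2 du from -1 to 3, with antiderivative u**3/3.
Back in s: F(s) = (4*s - 1)**3/3.
Then F(1) - F(0) = (9) - (-1/3) = 28/3.

28/3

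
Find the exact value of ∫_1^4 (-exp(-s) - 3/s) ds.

An antiderivative is F(s) = -3*log(s) + exp(-s).
Then F(4) - F(1) = (-6*log(2) + exp(-4)) - (exp(-1)) = -6*log(2) - exp(-1) + exp(-4).

-6*log(2) - exp(-1) + exp(-4)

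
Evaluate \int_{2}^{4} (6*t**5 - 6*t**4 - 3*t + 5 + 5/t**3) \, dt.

453451/160

By the power rule, an antiderivative is F(t) = t**6 - 6*t**5/5 - 3*t**2/2 + 5*t - 5/(2*t**2).
Then F(4) - F(2) = (458087/160) - (1159/40) = 453451/160.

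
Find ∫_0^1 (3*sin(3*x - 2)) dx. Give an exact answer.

Let u = 3*x - 2, so du = 3 dx. When x = 0, u = -2; when x = 1, u = 1.
The integral becomes ∫ sin(u) du from -2 to 1, with antiderivative -cos(u).
Back in x: F(x) = -cos(3*x - 2).
Then F(1) - F(0) = (-cos(1)) - (-cos(2)) = -cos(1) + cos(2).

-cos(1) + cos(2)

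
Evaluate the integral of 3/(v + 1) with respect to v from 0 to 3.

log(64)

An antiderivative is F(v) = 3*log(v + 1).
Then F(3) - F(0) = (log(64)) - (0) = log(64).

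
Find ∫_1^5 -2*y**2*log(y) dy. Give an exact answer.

Integrate by parts once (u = ln y, dv = -2*y**2 dy).
An antiderivative is F(y) = -2*y**3*(3*log(y) - 1)/9.
Then F(5) - F(1) = (250/9 - 250*log(5)/3) - (2/9) = 248/9 - 250*log(5)/3.

248/9 - 250*log(5)/3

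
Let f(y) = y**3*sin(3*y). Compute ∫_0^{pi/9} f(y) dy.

-sqrt(3)/27 - pi**3/4374 + sqrt(3)*pi**2/486 + pi/81

Integrate by parts 3 times (u = y^3, dv = sin(3*y) dy).
An antiderivative is F(y) = -y**3*cos(3*y)/3 + y**2*sin(3*y)/3 + 2*y*cos(3*y)/9 - 2*sin(3*y)/27.
Then F(pi/9) - F(0) = (-sqrt(3)/27 - pi**3/4374 + sqrt(3)*pi**2/486 + pi/81) - (0) = -sqrt(3)/27 - pi**3/4374 + sqrt(3)*pi**2/486 + pi/81.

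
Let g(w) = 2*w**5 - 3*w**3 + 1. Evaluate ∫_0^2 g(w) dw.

34/3

By the power rule, an antiderivative is F(w) = w**6/3 - 3*w**4/4 + w.
Then F(2) - F(0) = (34/3) - (0) = 34/3.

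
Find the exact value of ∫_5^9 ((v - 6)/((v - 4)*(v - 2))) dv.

Factor the denominator: v**2 - 6*v + 8 = (v - 2)(v - 4).
Partial fractions: (v - 6)/((v - 4)*(v - 2)) = 2/(v - 2) - 1/(v - 4).
An antiderivative is F(v) = -log(v - 4) + 2*log(v - 2).
Then F(9) - F(5) = (log(49/5)) - (log(9)) = log(49/45).

log(49/45)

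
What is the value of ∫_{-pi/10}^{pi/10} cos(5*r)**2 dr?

pi/10

Use the identity cos^2(5*r) = (1 + cos(10*r))/2.
An antiderivative is F(r) = r/2 + sin(10*r)/20.
Then F(pi/10) - F(-pi/10) = (pi/20) - (-pi/20) = pi/10.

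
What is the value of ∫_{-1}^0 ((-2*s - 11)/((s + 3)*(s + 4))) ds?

-8*log(3) + 11*log(2)

Factor the denominator: s**2 + 7*s + 12 = (s + 4)(s + 3).
Partial fractions: (-2*s - 11)/((s + 3)*(s + 4)) = 3/(s + 4) - 5/(s + 3).
An antiderivative is F(s) = -5*log(s + 3) + 3*log(s + 4).
Then F(0) - F(-1) = (-5*log(3) + 6*log(2)) - (log(27/32)) = -8*log(3) + 11*log(2).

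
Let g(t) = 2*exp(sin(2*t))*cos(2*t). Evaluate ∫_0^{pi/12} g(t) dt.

Let u = sin(2*t), so du = 2*cos(2*t) dt. When t = 0, u = 0; when t = pi/12, u = 1/2.
The integral becomes ∫ exp(u) du from 0 to 1/2, with antiderivative exp(u).
Back in t: F(t) = exp(sin(2*t)).
Then F(pi/12) - F(0) = (exp(1/2)) - (1) = -1 + exp(1/2).

-1 + exp(1/2)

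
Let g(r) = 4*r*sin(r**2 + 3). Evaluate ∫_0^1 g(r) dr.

2*cos(3) - 2*cos(4)

Let u = r**2 + 3, so du = 2*r dr. When r = 0, u = 3; when r = 1, u = 4.
The integral becomes 2·∫ sin(u) du from 3 to 4, with antiderivative -2*cos(u).
Back in r: F(r) = -2*cos(r**2 + 3).
Then F(1) - F(0) = (-2*cos(4)) - (-2*cos(3)) = 2*cos(3) - 2*cos(4).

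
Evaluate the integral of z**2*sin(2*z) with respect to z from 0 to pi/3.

-3/8 + pi**2/36 + sqrt(3)*pi/12

Integrate by parts twice (u = z^2, dv = sin(2*z) dz).
An antiderivative is F(z) = -z**2*cos(2*z)/2 + z*sin(2*z)/2 + cos(2*z)/4.
Then F(pi/3) - F(0) = (-1/8 + pi**2/36 + sqrt(3)*pi/12) - (1/4) = -3/8 + pi**2/36 + sqrt(3)*pi/12.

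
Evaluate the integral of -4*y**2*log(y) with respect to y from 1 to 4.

Integrate by parts once (u = ln y, dv = -4*y**2 dy).
An antiderivative is F(y) = -4*y**3*(3*log(y) - 1)/9.
Then F(4) - F(1) = (256/9 - 512*log(2)/3) - (4/9) = 28 - 512*log(2)/3.

28 - 512*log(2)/3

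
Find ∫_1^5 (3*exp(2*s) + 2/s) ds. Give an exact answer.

An antiderivative is F(s) = 3*exp(2*s)/2 + 2*log(s).
Then F(5) - F(1) = (log(25) + 3*exp(10)/2) - (3*exp(2)/2) = -3*exp(2)/2 + log(25) + 3*exp(10)/2.

-3*exp(2)/2 + log(25) + 3*exp(10)/2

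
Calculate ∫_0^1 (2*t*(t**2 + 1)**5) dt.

21/2

Let u = t**2 + 1, so du = 2*t dt. When t = 0, u = 1; when t = 1, u = 2.
The integral becomes ∫ u**5 du from 1 to 2, with antiderivative u**6/6.
Back in t: F(t) = (t**2 + 1)**6/6.
Then F(1) - F(0) = (32/3) - (1/6) = 21/2.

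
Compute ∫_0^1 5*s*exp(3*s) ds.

5/9 + 10*exp(3)/9

Integrate by parts once (u = s, dv = 5*exp(3*s) ds).
An antiderivative is F(s) = (15*s - 5)*exp(3*s)/9.
Then F(1) - F(0) = (10*exp(3)/9) - (-5/9) = 5/9 + 10*exp(3)/9.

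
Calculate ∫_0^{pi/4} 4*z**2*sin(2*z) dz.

Integrate by parts twice (u = z^2, dv = 4*sin(2*z) dz).
An antiderivative is F(z) = -2*z**2*cos(2*z) + 2*z*sin(2*z) + cos(2*z).
Then F(pi/4) - F(0) = (pi/2) - (1) = -1 + pi/2.

-1 + pi/2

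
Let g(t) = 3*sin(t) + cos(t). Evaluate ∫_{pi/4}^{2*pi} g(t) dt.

An antiderivative is F(t) = sin(t) - 3*cos(t).
Then F(2*pi) - F(pi/4) = (-3) - (-sqrt(2)) = -3 + sqrt(2).

-3 + sqrt(2)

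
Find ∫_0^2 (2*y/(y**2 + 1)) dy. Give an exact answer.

Let u = y**2 + 1, so du = 2*y dy. When y = 0, u = 1; when y = 2, u = 5.
The integral becomes ∫ 1/u du from 1 to 5, with antiderivative log(u).
Back in y: F(y) = log(y**2 + 1).
Then F(2) - F(0) = (log(5)) - (0) = log(5).

log(5)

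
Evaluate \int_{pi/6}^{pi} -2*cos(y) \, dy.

An antiderivative is F(y) = -2*sin(y).
Then F(pi) - F(pi/6) = (0) - (-1) = 1.

1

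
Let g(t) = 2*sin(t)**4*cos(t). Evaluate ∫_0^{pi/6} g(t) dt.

1/80

Let u = sin(t), so du = cos(t) dt. When t = 0, u = 0; when t = pi/6, u = 1/2.
The integral becomes 2·∫ u**4 du from 0 to 1/2, with antiderivative 2*u**5/5.
Back in t: F(t) = 2*sin(t)**5/5.
Then F(pi/6) - F(0) = (1/80) - (0) = 1/80.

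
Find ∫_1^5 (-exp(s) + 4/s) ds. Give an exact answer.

An antiderivative is F(s) = -exp(s) + 4*log(s).
Then F(5) - F(1) = (-exp(5) + 4*log(5)) - (-exp(1)) = -exp(5) + exp(1) + 4*log(5).

-exp(5) + exp(1) + 4*log(5)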